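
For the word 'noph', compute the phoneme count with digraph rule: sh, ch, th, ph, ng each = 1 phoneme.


Parsing 'noph' greedily, digraphs first:
  'n' -> consonant phoneme (phonemes so far: 1)
  'o' -> vowel phoneme (phonemes so far: 2)
  'ph' -> digraph (1 consonant phoneme) (phonemes so far: 3)
Total phonemes: 3

3


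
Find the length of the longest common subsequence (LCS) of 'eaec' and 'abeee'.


DP table for LCS of 'eaec' and 'abeee':
       a  b  e  e  e
    0  0  0  0  0  0
  e 0  0  0  1  1  1
  a 0  1  1  1  1  1
  e 0  1  1  2  2  2
  c 0  1  1  2  2  2
LCS: 'ee'
LCS length = 2

2


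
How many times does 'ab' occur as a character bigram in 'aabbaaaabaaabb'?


Scanning 'aabbaaaabaaabb' for bigram 'ab':
  Position 0: 'aa' -> no
  Position 1: 'ab' -> MATCH
  Position 2: 'bb' -> no
  Position 3: 'ba' -> no
  Position 4: 'aa' -> no
  Position 5: 'aa' -> no
  Position 6: 'aa' -> no
  Position 7: 'ab' -> MATCH
  Position 8: 'ba' -> no
  Position 9: 'aa' -> no
  Position 10: 'aa' -> no
  Position 11: 'ab' -> MATCH
  Position 12: 'bb' -> no
Total matches: 3

3


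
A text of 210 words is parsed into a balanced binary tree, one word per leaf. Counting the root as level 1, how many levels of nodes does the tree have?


In a balanced binary tree with n leaves the deepest leaf is ceil(log2(n)) edges below the root,
so counting node levels inclusive of root and leaves gives ceil(log2(n)) + 1 levels.
log2(210) = 7.7142
ceil(7.7142) = 8
levels = 8 + 1 = 9

9


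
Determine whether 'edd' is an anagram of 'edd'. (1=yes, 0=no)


Sort characters of 'edd': 'dde'
Sort characters of 'edd': 'dde'
Sorted forms match -> they ARE anagrams
Result: 1

1


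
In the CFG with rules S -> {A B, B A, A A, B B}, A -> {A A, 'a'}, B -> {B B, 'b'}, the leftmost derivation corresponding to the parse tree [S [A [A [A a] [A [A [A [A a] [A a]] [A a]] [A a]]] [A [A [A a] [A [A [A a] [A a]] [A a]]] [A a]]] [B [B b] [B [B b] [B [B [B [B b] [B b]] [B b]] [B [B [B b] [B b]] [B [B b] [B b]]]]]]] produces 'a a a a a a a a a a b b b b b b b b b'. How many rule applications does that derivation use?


Every bracketed nonterminal node [X ...] in the tree is produced by exactly one rule application.
Reading the tree off as a leftmost derivation:
  Step 1: S  =>  A B   (applied S -> A B)
  Step 2: A B  =>  A A B   (applied A -> A A)
  Step 3: A A B  =>  A A A B   (applied A -> A A)
  Step 4: A A A B  =>  a A A B   (applied A -> a)
  Step 5: a A A B  =>  a A A A B   (applied A -> A A)
  Step 6: a A A A B  =>  a A A A A B   (applied A -> A A)
  Step 7: a A A A A B  =>  a A A A A A B   (applied A -> A A)
  Step 8: a A A A A A B  =>  a a A A A A B   (applied A -> a)
  Step 9: a a A A A A B  =>  a a a A A A B   (applied A -> a)
  Step 10: a a a A A A B  =>  a a a a A A B   (applied A -> a)
  Step 11: a a a a A A B  =>  a a a a a A B   (applied A -> a)
  Step 12: a a a a a A B  =>  a a a a a A A B   (applied A -> A A)
  Step 13: a a a a a A A B  =>  a a a a a A A A B   (applied A -> A A)
  Step 14: a a a a a A A A B  =>  a a a a a a A A B   (applied A -> a)
  Step 15: a a a a a a A A B  =>  a a a a a a A A A B   (applied A -> A A)
  Step 16: a a a a a a A A A B  =>  a a a a a a A A A A B   (applied A -> A A)
  Step 17: a a a a a a A A A A B  =>  a a a a a a a A A A B   (applied A -> a)
  Step 18: a a a a a a a A A A B  =>  a a a a a a a a A A B   (applied A -> a)
  Step 19: a a a a a a a a A A B  =>  a a a a a a a a a A B   (applied A -> a)
  Step 20: a a a a a a a a a A B  =>  a a a a a a a a a a B   (applied A -> a)
  Step 21: a a a a a a a a a a B  =>  a a a a a a a a a a B B   (applied B -> B B)
  Step 22: a a a a a a a a a a B B  =>  a a a a a a a a a a b B   (applied B -> b)
  Step 23: a a a a a a a a a a b B  =>  a a a a a a a a a a b B B   (applied B -> B B)
  Step 24: a a a a a a a a a a b B B  =>  a a a a a a a a a a b b B   (applied B -> b)
  Step 25: a a a a a a a a a a b b B  =>  a a a a a a a a a a b b B B   (applied B -> B B)
  Step 26: a a a a a a a a a a b b B B  =>  a a a a a a a a a a b b B B B   (applied B -> B B)
  Step 27: a a a a a a a a a a b b B B B  =>  a a a a a a a a a a b b B B B B   (applied B -> B B)
  Step 28: a a a a a a a a a a b b B B B B  =>  a a a a a a a a a a b b b B B B   (applied B -> b)
  Step 29: a a a a a a a a a a b b b B B B  =>  a a a a a a a a a a b b b b B B   (applied B -> b)
  Step 30: a a a a a a a a a a b b b b B B  =>  a a a a a a a a a a b b b b b B   (applied B -> b)
  Step 31: a a a a a a a a a a b b b b b B  =>  a a a a a a a a a a b b b b b B B   (applied B -> B B)
  Step 32: a a a a a a a a a a b b b b b B B  =>  a a a a a a a a a a b b b b b B B B   (applied B -> B B)
  Step 33: a a a a a a a a a a b b b b b B B B  =>  a a a a a a a a a a b b b b b b B B   (applied B -> b)
  Step 34: a a a a a a a a a a b b b b b b B B  =>  a a a a a a a a a a b b b b b b b B   (applied B -> b)
  Step 35: a a a a a a a a a a b b b b b b b B  =>  a a a a a a a a a a b b b b b b b B B   (applied B -> B B)
  Step 36: a a a a a a a a a a b b b b b b b B B  =>  a a a a a a a a a a b b b b b b b b B   (applied B -> b)
  Step 37: a a a a a a a a a a b b b b b b b b B  =>  a a a a a a a a a a b b b b b b b b b   (applied B -> b)
Final yield: a a a a a a a a a a b b b b b b b b b
Total rewrite steps: 37

37


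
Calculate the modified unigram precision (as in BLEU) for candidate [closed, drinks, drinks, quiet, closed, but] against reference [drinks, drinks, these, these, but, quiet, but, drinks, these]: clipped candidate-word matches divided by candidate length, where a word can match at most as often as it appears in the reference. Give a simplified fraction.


Reference word counts: {'but': 2, 'drinks': 3, 'quiet': 1, 'these': 3}
Checking each candidate word (with clipping):
  'closed' -> not in reference -> no match (matches: 0)
  'drinks' -> in reference (ref count 3, used 1/3) -> match (matches: 1)
  'drinks' -> in reference (ref count 3, used 2/3) -> match (matches: 2)
  'quiet' -> in reference (ref count 1, used 1/1) -> match (matches: 3)
  'closed' -> not in reference -> no match (matches: 3)
  'but' -> in reference (ref count 2, used 1/2) -> match (matches: 4)
Clipped matches: 4, Candidate length: 6
Precision = 4/6 = 2/3

2/3


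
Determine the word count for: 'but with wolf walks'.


Counting words by splitting on spaces:
  Word 1: 'but'
  Word 2: 'with'
  Word 3: 'wolf'
  Word 4: 'walks'
Total words: 4

4


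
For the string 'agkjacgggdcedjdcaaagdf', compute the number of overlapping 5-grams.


String 'agkjacgggdcedjdcaaagdf' has length L = 22.
Number of overlapping n-grams = L - n + 1
Substituting: 22 - 5 + 1 = 18

18


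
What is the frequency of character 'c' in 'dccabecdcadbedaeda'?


Scanning 'dccabecdcadbedaeda' for 'c':
  Position 1: 'c' -> MATCH (count: 1)
  Position 2: 'c' -> MATCH (count: 2)
  Position 6: 'c' -> MATCH (count: 3)
  Position 8: 'c' -> MATCH (count: 4)
Total occurrences of 'c': 4

4


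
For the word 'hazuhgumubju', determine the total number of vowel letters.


Scanning each character of 'hazuhgumubju':
  Position 1: 'h' -> consonant (running count: 0)
  Position 2: 'a' -> vowel (running count: 1)
  Position 3: 'z' -> consonant (running count: 1)
  Position 4: 'u' -> vowel (running count: 2)
  Position 5: 'h' -> consonant (running count: 2)
  Position 6: 'g' -> consonant (running count: 2)
  Position 7: 'u' -> vowel (running count: 3)
  Position 8: 'm' -> consonant (running count: 3)
  Position 9: 'u' -> vowel (running count: 4)
  Position 10: 'b' -> consonant (running count: 4)
  Position 11: 'j' -> consonant (running count: 4)
  Position 12: 'u' -> vowel (running count: 5)
Total vowels: 5

5


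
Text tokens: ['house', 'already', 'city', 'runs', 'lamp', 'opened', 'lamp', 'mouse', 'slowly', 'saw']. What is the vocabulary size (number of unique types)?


Listing all tokens and tracking unique types:
  Token 1: 'house' -> NEW (unique so far: 1)
  Token 2: 'already' -> NEW (unique so far: 2)
  Token 3: 'city' -> NEW (unique so far: 3)
  Token 4: 'runs' -> NEW (unique so far: 4)
  Token 5: 'lamp' -> NEW (unique so far: 5)
  Token 6: 'opened' -> NEW (unique so far: 6)
  Token 7: 'lamp' -> duplicate (unique so far: 6)
  Token 8: 'mouse' -> NEW (unique so far: 7)
  Token 9: 'slowly' -> NEW (unique so far: 8)
  Token 10: 'saw' -> NEW (unique so far: 9)
Unique types: ('already', 'city', 'house', 'lamp', 'mouse', 'opened', 'runs', 'saw', 'slowly')
Vocabulary size: 9

9


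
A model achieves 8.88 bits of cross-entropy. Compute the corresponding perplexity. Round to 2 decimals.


Perplexity formula: PP = 2^H
H = 8.88
PP = 2^8.88
Decompose: 2^8.88 = 2^8 * 2^0.88
2^8 = 256, 2^0.88 ~ 1.8403753
PP ~ 256 * 1.8403753 = 471.1360768
Rounded to 2 decimals: 471.14

471.14


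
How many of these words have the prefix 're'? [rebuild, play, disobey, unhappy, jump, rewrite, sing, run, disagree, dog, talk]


Checking each word for prefix 're':
  'rebuild' -> YES, starts with 're' (count: 1)
  'play' -> no (count: 1)
  'disobey' -> no (count: 1)
  'unhappy' -> no (count: 1)
  'jump' -> no (count: 1)
  'rewrite' -> YES, starts with 're' (count: 2)
  'sing' -> no (count: 2)
  'run' -> no (count: 2)
  'disagree' -> no (count: 2)
  'dog' -> no (count: 2)
  'talk' -> no (count: 2)
Total with prefix 're': 2

2


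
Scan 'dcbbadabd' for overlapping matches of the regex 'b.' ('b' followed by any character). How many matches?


Pattern: b. means 'b' followed by any character.
Scanning 'dcbbadabd' position-by-position:
  Pos 0: window 'dc' -> no
  Pos 1: window 'cb' -> no
  Pos 2: window 'bb' -> MATCH
  Pos 3: window 'ba' -> MATCH
  Pos 4: window 'ad' -> no
  Pos 5: window 'da' -> no
  Pos 6: window 'ab' -> no
  Pos 7: window 'bd' -> MATCH
  Pos 8: window 'd' -> no
Total matches: 3

3


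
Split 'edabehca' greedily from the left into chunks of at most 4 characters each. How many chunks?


'edabehca' has 8 characters.
Chunking with max size 4:
  Chunk 1: 'edab' (positions 0-3)
  Chunk 2: 'ehca' (positions 4-7)
Total chunks: ceil(8 / 4) = 2

2


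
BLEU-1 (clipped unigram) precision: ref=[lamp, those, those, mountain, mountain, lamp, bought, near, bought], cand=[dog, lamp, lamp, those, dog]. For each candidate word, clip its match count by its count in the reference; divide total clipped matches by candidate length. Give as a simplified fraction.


Reference word counts: {'bought': 2, 'lamp': 2, 'mountain': 2, 'near': 1, 'those': 2}
Checking each candidate word (with clipping):
  'dog' -> not in reference -> no match (matches: 0)
  'lamp' -> in reference (ref count 2, used 1/2) -> match (matches: 1)
  'lamp' -> in reference (ref count 2, used 2/2) -> match (matches: 2)
  'those' -> in reference (ref count 2, used 1/2) -> match (matches: 3)
  'dog' -> not in reference -> no match (matches: 3)
Clipped matches: 3, Candidate length: 5
Precision = 3/5

3/5


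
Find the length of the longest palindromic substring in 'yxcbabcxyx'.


Scanning 'yxcbabcxyx' for palindromic substrings.
Substring at positions 0-8: 'yxcbabcxy'.
Check: reverse('yxcbabcxy') = 'yxcbabcxy' -> palindrome confirmed.
Neighbouring characters ('-' / 'x') break symmetry, so it cannot extend further.
No longer palindromic substring exists; longest length = 9

9


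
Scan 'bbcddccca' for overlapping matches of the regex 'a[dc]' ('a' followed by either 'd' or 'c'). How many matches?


Pattern: a[dc] means 'a' followed by either 'd' or 'c'.
Scanning 'bbcddccca' position-by-position:
  Pos 0: window 'bb' -> no
  Pos 1: window 'bc' -> no
  Pos 2: window 'cd' -> no
  Pos 3: window 'dd' -> no
  Pos 4: window 'dc' -> no
  Pos 5: window 'cc' -> no
  Pos 6: window 'cc' -> no
  Pos 7: window 'ca' -> no
  Pos 8: window 'a' -> no
Total matches: 0

0


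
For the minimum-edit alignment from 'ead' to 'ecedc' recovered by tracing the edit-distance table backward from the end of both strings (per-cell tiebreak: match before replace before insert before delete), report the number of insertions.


Edit distance = 3. Backtracking from cell (3, 5) with preference match > replace > insert > delete,
then listing the resulting alignment 'ead' -> 'ecedc' left to right:
  Step 1: keep 'e'
  Step 2: insert 'c' [insertion #1]
  Step 3: replace a->e
  Step 4: keep 'd'
  Step 5: insert 'c' [insertion #2]
Total insertions: 2

2


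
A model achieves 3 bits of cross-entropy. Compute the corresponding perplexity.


Perplexity formula: PP = 2^H
H = 3
PP = 2^3
Steps: 2^1 = 2, 2^2 = 4, 2^3 = 8
PP = 8

8


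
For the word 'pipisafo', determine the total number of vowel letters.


Scanning each character of 'pipisafo':
  Position 1: 'p' -> consonant (running count: 0)
  Position 2: 'i' -> vowel (running count: 1)
  Position 3: 'p' -> consonant (running count: 1)
  Position 4: 'i' -> vowel (running count: 2)
  Position 5: 's' -> consonant (running count: 2)
  Position 6: 'a' -> vowel (running count: 3)
  Position 7: 'f' -> consonant (running count: 3)
  Position 8: 'o' -> vowel (running count: 4)
Total vowels: 4

4


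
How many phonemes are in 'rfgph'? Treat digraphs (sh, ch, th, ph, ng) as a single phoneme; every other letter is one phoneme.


Parsing 'rfgph' greedily, digraphs first:
  'r' -> consonant phoneme (phonemes so far: 1)
  'f' -> consonant phoneme (phonemes so far: 2)
  'g' -> consonant phoneme (phonemes so far: 3)
  'ph' -> digraph (1 consonant phoneme) (phonemes so far: 4)
Total phonemes: 4

4


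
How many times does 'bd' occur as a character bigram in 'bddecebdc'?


Scanning 'bddecebdc' for bigram 'bd':
  Position 0: 'bd' -> MATCH
  Position 1: 'dd' -> no
  Position 2: 'de' -> no
  Position 3: 'ec' -> no
  Position 4: 'ce' -> no
  Position 5: 'eb' -> no
  Position 6: 'bd' -> MATCH
  Position 7: 'dc' -> no
Total matches: 2

2


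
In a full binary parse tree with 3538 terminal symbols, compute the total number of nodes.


Leaf nodes (terminals): 3538
Internal nodes = n - 1 = 3538 - 1 = 3537
Total = leaves + internal = 3538 + 3537 = 7075

7075


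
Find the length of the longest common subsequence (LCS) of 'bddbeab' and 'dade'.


DP table for LCS of 'bddbeab' and 'dade':
       d  a  d  e
    0  0  0  0  0
  b 0  0  0  0  0
  d 0  1  1  1  1
  d 0  1  1  2  2
  b 0  1  1  2  2
  e 0  1  1  2  3
  a 0  1  2  2  3
  b 0  1  2  2  3
LCS: 'dde'
LCS length = 3

3


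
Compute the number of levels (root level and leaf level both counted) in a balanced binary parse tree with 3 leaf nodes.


In a balanced binary tree with n leaves the deepest leaf is ceil(log2(n)) edges below the root,
so counting node levels inclusive of root and leaves gives ceil(log2(n)) + 1 levels.
log2(3) = 1.5850
ceil(1.5850) = 2
levels = 2 + 1 = 3

3


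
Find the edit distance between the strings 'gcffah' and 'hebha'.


Building DP table for s1='gcffah' (len 6) and s2='hebha' (len 5):
       h  e  b  h  a
    0  1  2  3  4  5
  g 1  1  2  3  4  5
  c 2  2  2  3  4  5
  f 3  3  3  3  4  5
  f 4  4  4  4  4  5
  a 5  5  5  5  5  4
  h 6  5  6  6  5  5
Edit distance = dp[6][5] = 5

5


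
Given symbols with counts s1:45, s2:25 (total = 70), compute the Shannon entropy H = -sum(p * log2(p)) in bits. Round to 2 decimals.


Computing entropy H = -sum(p_i * log2(p_i)):
  s1: p = 45/70 = 0.6429, -p*log2(p) = 0.4098
  s2: p = 25/70 = 0.3571, -p*log2(p) = 0.5305
H = sum of terms = 0.9403
Rounded to 2 decimals: 0.94

0.94


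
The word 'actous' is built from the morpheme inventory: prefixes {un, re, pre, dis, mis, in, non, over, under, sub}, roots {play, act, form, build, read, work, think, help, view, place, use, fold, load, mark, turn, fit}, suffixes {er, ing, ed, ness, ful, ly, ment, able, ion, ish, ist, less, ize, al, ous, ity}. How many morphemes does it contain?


Segmenting 'actous' against the inventory:
  'act' -> root (morpheme 1)
  'ous' -> suffix (morpheme 2)
Total morphemes: 2

2


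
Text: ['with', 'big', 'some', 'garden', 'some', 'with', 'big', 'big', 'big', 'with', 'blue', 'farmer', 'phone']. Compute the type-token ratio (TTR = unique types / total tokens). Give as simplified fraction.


Tokens: 13
Unique types: ('big', 'blue', 'farmer', 'garden', 'phone', 'some', 'with') = 7
TTR = 7/13
Already in lowest terms.

7/13


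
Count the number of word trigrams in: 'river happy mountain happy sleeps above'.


Word trigrams from [6] words:
  Trigram 1: (river happy mountain)
  Trigram 2: (happy mountain happy)
  Trigram 3: (mountain happy sleeps)
  Trigram 4: (happy sleeps above)
Total word trigrams: 6 - 2 = 4

4


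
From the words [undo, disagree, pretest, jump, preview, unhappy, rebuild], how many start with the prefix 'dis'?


Checking each word for prefix 'dis':
  'undo' -> no (count: 0)
  'disagree' -> YES, starts with 'dis' (count: 1)
  'pretest' -> no (count: 1)
  'jump' -> no (count: 1)
  'preview' -> no (count: 1)
  'unhappy' -> no (count: 1)
  'rebuild' -> no (count: 1)
Total with prefix 'dis': 1

1


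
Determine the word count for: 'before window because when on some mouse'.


Counting words by splitting on spaces:
  Word 1: 'before'
  Word 2: 'window'
  Word 3: 'because'
  Word 4: 'when'
  Word 5: 'on'
  Word 6: 'some'
  Word 7: 'mouse'
Total words: 7

7


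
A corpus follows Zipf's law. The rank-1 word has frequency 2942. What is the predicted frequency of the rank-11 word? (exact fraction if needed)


Zipf's law: freq(rank) = f1 / rank
f1 = 2942, rank = 11
freq = 2942 / 11
GCD(2942, 11) = 1
Simplified: 2942/11

2942/11


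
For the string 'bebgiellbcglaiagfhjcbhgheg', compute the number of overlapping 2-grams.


String 'bebgiellbcglaiagfhjcbhgheg' has length L = 26.
Number of overlapping n-grams = L - n + 1
Substituting: 26 - 2 + 1 = 25

25


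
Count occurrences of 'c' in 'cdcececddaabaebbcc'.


Scanning 'cdcececddaabaebbcc' for 'c':
  Position 0: 'c' -> MATCH (count: 1)
  Position 2: 'c' -> MATCH (count: 2)
  Position 4: 'c' -> MATCH (count: 3)
  Position 6: 'c' -> MATCH (count: 4)
  Position 16: 'c' -> MATCH (count: 5)
  Position 17: 'c' -> MATCH (count: 6)
Total occurrences of 'c': 6

6


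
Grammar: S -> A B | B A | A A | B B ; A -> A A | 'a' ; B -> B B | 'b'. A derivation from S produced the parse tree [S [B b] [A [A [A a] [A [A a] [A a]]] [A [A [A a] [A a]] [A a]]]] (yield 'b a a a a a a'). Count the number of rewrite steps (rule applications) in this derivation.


Every bracketed nonterminal node [X ...] in the tree is produced by exactly one rule application.
Reading the tree off as a leftmost derivation:
  Step 1: S  =>  B A   (applied S -> B A)
  Step 2: B A  =>  b A   (applied B -> b)
  Step 3: b A  =>  b A A   (applied A -> A A)
  Step 4: b A A  =>  b A A A   (applied A -> A A)
  Step 5: b A A A  =>  b a A A   (applied A -> a)
  Step 6: b a A A  =>  b a A A A   (applied A -> A A)
  Step 7: b a A A A  =>  b a a A A   (applied A -> a)
  Step 8: b a a A A  =>  b a a a A   (applied A -> a)
  Step 9: b a a a A  =>  b a a a A A   (applied A -> A A)
  Step 10: b a a a A A  =>  b a a a A A A   (applied A -> A A)
  Step 11: b a a a A A A  =>  b a a a a A A   (applied A -> a)
  Step 12: b a a a a A A  =>  b a a a a a A   (applied A -> a)
  Step 13: b a a a a a A  =>  b a a a a a a   (applied A -> a)
Final yield: b a a a a a a
Total rewrite steps: 13

13


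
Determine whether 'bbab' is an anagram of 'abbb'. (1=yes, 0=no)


Sort characters of 'bbab': 'abbb'
Sort characters of 'abbb': 'abbb'
Sorted forms match -> they ARE anagrams
Result: 1

1


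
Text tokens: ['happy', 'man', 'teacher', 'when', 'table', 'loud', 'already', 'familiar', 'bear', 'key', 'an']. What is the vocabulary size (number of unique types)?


Listing all tokens and tracking unique types:
  Token 1: 'happy' -> NEW (unique so far: 1)
  Token 2: 'man' -> NEW (unique so far: 2)
  Token 3: 'teacher' -> NEW (unique so far: 3)
  Token 4: 'when' -> NEW (unique so far: 4)
  Token 5: 'table' -> NEW (unique so far: 5)
  Token 6: 'loud' -> NEW (unique so far: 6)
  Token 7: 'already' -> NEW (unique so far: 7)
  Token 8: 'familiar' -> NEW (unique so far: 8)
  Token 9: 'bear' -> NEW (unique so far: 9)
  Token 10: 'key' -> NEW (unique so far: 10)
  Token 11: 'an' -> NEW (unique so far: 11)
Unique types: ('already', 'an', 'bear', 'familiar', 'happy', 'key', 'loud', 'man', 'table', 'teacher', 'when')
Vocabulary size: 11

11


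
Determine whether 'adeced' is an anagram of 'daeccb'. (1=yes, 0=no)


Sort characters of 'adeced': 'acddee'
Sort characters of 'daeccb': 'abccde'
Sorted forms differ -> they are NOT anagrams
Result: 0

0


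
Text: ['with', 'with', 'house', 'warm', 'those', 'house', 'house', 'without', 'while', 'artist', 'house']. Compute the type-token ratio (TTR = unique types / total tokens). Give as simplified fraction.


Tokens: 11
Unique types: ('artist', 'house', 'those', 'warm', 'while', 'with', 'without') = 7
TTR = 7/11
Already in lowest terms.

7/11


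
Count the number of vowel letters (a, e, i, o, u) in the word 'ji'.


Scanning each character of 'ji':
  Position 1: 'j' -> consonant (running count: 0)
  Position 2: 'i' -> vowel (running count: 1)
Total vowels: 1

1


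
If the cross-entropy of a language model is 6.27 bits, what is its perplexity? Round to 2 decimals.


Perplexity formula: PP = 2^H
H = 6.27
PP = 2^6.27
Decompose: 2^6.27 = 2^6 * 2^0.27
2^6 = 64, 2^0.27 ~ 1.2058078
PP ~ 64 * 1.2058078 = 77.1716992
Rounded to 2 decimals: 77.17

77.17


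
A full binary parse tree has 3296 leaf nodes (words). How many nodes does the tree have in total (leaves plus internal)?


Leaf nodes (terminals): 3296
Internal nodes = n - 1 = 3296 - 1 = 3295
Total = leaves + internal = 3296 + 3295 = 6591

6591


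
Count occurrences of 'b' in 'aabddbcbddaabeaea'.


Scanning 'aabddbcbddaabeaea' for 'b':
  Position 2: 'b' -> MATCH (count: 1)
  Position 5: 'b' -> MATCH (count: 2)
  Position 7: 'b' -> MATCH (count: 3)
  Position 12: 'b' -> MATCH (count: 4)
Total occurrences of 'b': 4

4


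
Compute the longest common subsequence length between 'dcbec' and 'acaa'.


DP table for LCS of 'dcbec' and 'acaa':
       a  c  a  a
    0  0  0  0  0
  d 0  0  0  0  0
  c 0  0  1  1  1
  b 0  0  1  1  1
  e 0  0  1  1  1
  c 0  0  1  1  1
LCS: 'c'
LCS length = 1

1


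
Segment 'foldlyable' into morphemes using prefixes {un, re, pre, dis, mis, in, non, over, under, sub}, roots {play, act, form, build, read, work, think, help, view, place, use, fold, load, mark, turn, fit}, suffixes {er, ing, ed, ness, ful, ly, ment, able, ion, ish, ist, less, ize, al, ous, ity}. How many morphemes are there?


Segmenting 'foldlyable' against the inventory:
  'fold' -> root (morpheme 1)
  'ly' -> suffix (morpheme 2)
  'able' -> suffix (morpheme 3)
Total morphemes: 3

3


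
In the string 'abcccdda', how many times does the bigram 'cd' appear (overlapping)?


Scanning 'abcccdda' for bigram 'cd':
  Position 0: 'ab' -> no
  Position 1: 'bc' -> no
  Position 2: 'cc' -> no
  Position 3: 'cc' -> no
  Position 4: 'cd' -> MATCH
  Position 5: 'dd' -> no
  Position 6: 'da' -> no
Total matches: 1

1


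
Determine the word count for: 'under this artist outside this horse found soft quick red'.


Counting words by splitting on spaces:
  Word 1: 'under'
  Word 2: 'this'
  Word 3: 'artist'
  Word 4: 'outside'
  Word 5: 'this'
  Word 6: 'horse'
  Word 7: 'found'
  Word 8: 'soft'
  Word 9: 'quick'
  Word 10: 'red'
Total words: 10

10


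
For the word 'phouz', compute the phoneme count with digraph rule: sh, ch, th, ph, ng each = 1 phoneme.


Parsing 'phouz' greedily, digraphs first:
  'ph' -> digraph (1 consonant phoneme) (phonemes so far: 1)
  'o' -> vowel phoneme (phonemes so far: 2)
  'u' -> vowel phoneme (phonemes so far: 3)
  'z' -> consonant phoneme (phonemes so far: 4)
Total phonemes: 4

4


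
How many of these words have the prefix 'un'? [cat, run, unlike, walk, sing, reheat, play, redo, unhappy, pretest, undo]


Checking each word for prefix 'un':
  'cat' -> no (count: 0)
  'run' -> no (count: 0)
  'unlike' -> YES, starts with 'un' (count: 1)
  'walk' -> no (count: 1)
  'sing' -> no (count: 1)
  'reheat' -> no (count: 1)
  'play' -> no (count: 1)
  'redo' -> no (count: 1)
  'unhappy' -> YES, starts with 'un' (count: 2)
  'pretest' -> no (count: 2)
  'undo' -> YES, starts with 'un' (count: 3)
Total with prefix 'un': 3

3


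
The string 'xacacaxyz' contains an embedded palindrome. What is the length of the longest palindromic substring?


Scanning 'xacacaxyz' for palindromic substrings.
Substring at positions 0-6: 'xacacax'.
Check: reverse('xacacax') = 'xacacax' -> palindrome confirmed.
Neighbouring characters ('-' / 'y') break symmetry, so it cannot extend further.
No longer palindromic substring exists; longest length = 7

7


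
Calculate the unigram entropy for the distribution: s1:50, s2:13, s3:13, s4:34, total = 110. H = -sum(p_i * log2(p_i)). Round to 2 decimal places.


Computing entropy H = -sum(p_i * log2(p_i)):
  s1: p = 50/110 = 0.4545, -p*log2(p) = 0.5170
  s2: p = 13/110 = 0.1182, -p*log2(p) = 0.3641
  s3: p = 13/110 = 0.1182, -p*log2(p) = 0.3641
  s4: p = 34/110 = 0.3091, -p*log2(p) = 0.5236
H = sum of terms = 1.7688
Rounded to 2 decimals: 1.77

1.77


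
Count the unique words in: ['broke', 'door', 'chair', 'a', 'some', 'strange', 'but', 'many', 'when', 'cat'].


Listing all tokens and tracking unique types:
  Token 1: 'broke' -> NEW (unique so far: 1)
  Token 2: 'door' -> NEW (unique so far: 2)
  Token 3: 'chair' -> NEW (unique so far: 3)
  Token 4: 'a' -> NEW (unique so far: 4)
  Token 5: 'some' -> NEW (unique so far: 5)
  Token 6: 'strange' -> NEW (unique so far: 6)
  Token 7: 'but' -> NEW (unique so far: 7)
  Token 8: 'many' -> NEW (unique so far: 8)
  Token 9: 'when' -> NEW (unique so far: 9)
  Token 10: 'cat' -> NEW (unique so far: 10)
Unique types: ('a', 'broke', 'but', 'cat', 'chair', 'door', 'many', 'some', 'strange', 'when')
Vocabulary size: 10

10


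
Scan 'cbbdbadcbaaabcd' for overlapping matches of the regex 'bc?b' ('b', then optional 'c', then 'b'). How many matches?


Pattern: bc?b means 'b', then optional 'c', then 'b'.
Scanning 'cbbdbadcbaaabcd' position-by-position:
  Pos 0: window 'cbb' -> no
  Pos 1: window 'bbd' -> MATCH
  Pos 2: window 'bdb' -> no
  Pos 3: window 'dba' -> no
  Pos 4: window 'bad' -> no
  Pos 5: window 'adc' -> no
  Pos 6: window 'dcb' -> no
  Pos 7: window 'cba' -> no
  Pos 8: window 'baa' -> no
  Pos 9: window 'aaa' -> no
  Pos 10: window 'aab' -> no
  Pos 11: window 'abc' -> no
  Pos 12: window 'bcd' -> no
  Pos 13: window 'cd' -> no
  Pos 14: window 'd' -> no
Total matches: 1

1


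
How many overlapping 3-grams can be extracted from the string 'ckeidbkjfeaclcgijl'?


String 'ckeidbkjfeaclcgijl' has length L = 18.
Number of overlapping n-grams = L - n + 1
Substituting: 18 - 3 + 1 = 16

16


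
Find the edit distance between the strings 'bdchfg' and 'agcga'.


Building DP table for s1='bdchfg' (len 6) and s2='agcga' (len 5):
       a  g  c  g  a
    0  1  2  3  4  5
  b 1  1  2  3  4  5
  d 2  2  2  3  4  5
  c 3  3  3  2  3  4
  h 4  4  4  3  3  4
  f 5  5  5  4  4  4
  g 6  6  5  5  4  5
Edit distance = dp[6][5] = 5

5


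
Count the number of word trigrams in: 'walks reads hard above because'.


Word trigrams from [5] words:
  Trigram 1: (walks reads hard)
  Trigram 2: (reads hard above)
  Trigram 3: (hard above because)
Total word trigrams: 5 - 2 = 3

3


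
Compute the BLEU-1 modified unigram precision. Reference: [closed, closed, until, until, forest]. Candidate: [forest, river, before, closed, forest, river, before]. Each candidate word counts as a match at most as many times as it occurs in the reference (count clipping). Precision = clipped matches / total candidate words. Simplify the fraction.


Reference word counts: {'closed': 2, 'forest': 1, 'until': 2}
Checking each candidate word (with clipping):
  'forest' -> in reference (ref count 1, used 1/1) -> match (matches: 1)
  'river' -> not in reference -> no match (matches: 1)
  'before' -> not in reference -> no match (matches: 1)
  'closed' -> in reference (ref count 2, used 1/2) -> match (matches: 2)
  'forest' -> ref count 1 already used up (1/1) -> clipped, no match (matches: 2)
  'river' -> not in reference -> no match (matches: 2)
  'before' -> not in reference -> no match (matches: 2)
Clipped matches: 2, Candidate length: 7
Precision = 2/7

2/7


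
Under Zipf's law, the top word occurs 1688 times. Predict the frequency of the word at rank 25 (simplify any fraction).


Zipf's law: freq(rank) = f1 / rank
f1 = 1688, rank = 25
freq = 1688 / 25
GCD(1688, 25) = 1
Simplified: 1688/25

1688/25


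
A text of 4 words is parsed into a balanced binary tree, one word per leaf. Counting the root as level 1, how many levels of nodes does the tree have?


In a balanced binary tree with n leaves the deepest leaf is ceil(log2(n)) edges below the root,
so counting node levels inclusive of root and leaves gives ceil(log2(n)) + 1 levels.
log2(4) = 2.0000
ceil(2.0000) = 2
levels = 2 + 1 = 3

3


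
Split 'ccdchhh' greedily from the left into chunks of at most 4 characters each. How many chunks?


'ccdchhh' has 7 characters.
Chunking with max size 4:
  Chunk 1: 'ccdc' (positions 0-3)
  Chunk 2: 'hhh' (positions 4-6)
Total chunks: ceil(7 / 4) = 2

2


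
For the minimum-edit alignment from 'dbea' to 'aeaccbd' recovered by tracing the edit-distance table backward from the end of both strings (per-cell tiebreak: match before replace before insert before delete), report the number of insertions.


Edit distance = 6. Backtracking from cell (4, 7) with preference match > replace > insert > delete,
then listing the resulting alignment 'dbea' -> 'aeaccbd' left to right:
  Step 1: delete 'd'
  Step 2: replace b->a
  Step 3: keep 'e'
  Step 4: keep 'a'
  Step 5: insert 'c' [insertion #1]
  Step 6: insert 'c' [insertion #2]
  Step 7: insert 'b' [insertion #3]
  Step 8: insert 'd' [insertion #4]
Total insertions: 4

4


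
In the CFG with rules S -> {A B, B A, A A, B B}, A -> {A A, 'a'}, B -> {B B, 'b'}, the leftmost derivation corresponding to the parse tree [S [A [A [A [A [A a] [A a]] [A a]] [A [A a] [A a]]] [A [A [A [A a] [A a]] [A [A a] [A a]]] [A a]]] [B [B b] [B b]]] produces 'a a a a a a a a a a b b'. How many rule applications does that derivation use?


Every bracketed nonterminal node [X ...] in the tree is produced by exactly one rule application.
Reading the tree off as a leftmost derivation:
  Step 1: S  =>  A B   (applied S -> A B)
  Step 2: A B  =>  A A B   (applied A -> A A)
  Step 3: A A B  =>  A A A B   (applied A -> A A)
  Step 4: A A A B  =>  A A A A B   (applied A -> A A)
  Step 5: A A A A B  =>  A A A A A B   (applied A -> A A)
  Step 6: A A A A A B  =>  a A A A A B   (applied A -> a)
  Step 7: a A A A A B  =>  a a A A A B   (applied A -> a)
  Step 8: a a A A A B  =>  a a a A A B   (applied A -> a)
  Step 9: a a a A A B  =>  a a a A A A B   (applied A -> A A)
  Step 10: a a a A A A B  =>  a a a a A A B   (applied A -> a)
  Step 11: a a a a A A B  =>  a a a a a A B   (applied A -> a)
  Step 12: a a a a a A B  =>  a a a a a A A B   (applied A -> A A)
  Step 13: a a a a a A A B  =>  a a a a a A A A B   (applied A -> A A)
  Step 14: a a a a a A A A B  =>  a a a a a A A A A B   (applied A -> A A)
  Step 15: a a a a a A A A A B  =>  a a a a a a A A A B   (applied A -> a)
  Step 16: a a a a a a A A A B  =>  a a a a a a a A A B   (applied A -> a)
  Step 17: a a a a a a a A A B  =>  a a a a a a a A A A B   (applied A -> A A)
  Step 18: a a a a a a a A A A B  =>  a a a a a a a a A A B   (applied A -> a)
  Step 19: a a a a a a a a A A B  =>  a a a a a a a a a A B   (applied A -> a)
  Step 20: a a a a a a a a a A B  =>  a a a a a a a a a a B   (applied A -> a)
  Step 21: a a a a a a a a a a B  =>  a a a a a a a a a a B B   (applied B -> B B)
  Step 22: a a a a a a a a a a B B  =>  a a a a a a a a a a b B   (applied B -> b)
  Step 23: a a a a a a a a a a b B  =>  a a a a a a a a a a b b   (applied B -> b)
Final yield: a a a a a a a a a a b b
Total rewrite steps: 23

23


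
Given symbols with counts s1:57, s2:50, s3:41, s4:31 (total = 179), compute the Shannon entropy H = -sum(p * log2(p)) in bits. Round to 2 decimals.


Computing entropy H = -sum(p_i * log2(p_i)):
  s1: p = 57/179 = 0.3184, -p*log2(p) = 0.5257
  s2: p = 50/179 = 0.2793, -p*log2(p) = 0.5140
  s3: p = 41/179 = 0.2291, -p*log2(p) = 0.4870
  s4: p = 31/179 = 0.1732, -p*log2(p) = 0.4381
H = sum of terms = 1.9648
Rounded to 2 decimals: 1.96

1.96


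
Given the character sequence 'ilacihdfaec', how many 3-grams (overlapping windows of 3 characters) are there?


String 'ilacihdfaec' has length L = 11.
Number of overlapping n-grams = L - n + 1
Substituting: 11 - 3 + 1 = 9

9


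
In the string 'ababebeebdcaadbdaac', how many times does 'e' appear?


Scanning 'ababebeebdcaadbdaac' for 'e':
  Position 4: 'e' -> MATCH (count: 1)
  Position 6: 'e' -> MATCH (count: 2)
  Position 7: 'e' -> MATCH (count: 3)
Total occurrences of 'e': 3

3


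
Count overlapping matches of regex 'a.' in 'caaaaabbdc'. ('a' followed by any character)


Pattern: a. means 'a' followed by any character.
Scanning 'caaaaabbdc' position-by-position:
  Pos 0: window 'ca' -> no
  Pos 1: window 'aa' -> MATCH
  Pos 2: window 'aa' -> MATCH
  Pos 3: window 'aa' -> MATCH
  Pos 4: window 'aa' -> MATCH
  Pos 5: window 'ab' -> MATCH
  Pos 6: window 'bb' -> no
  Pos 7: window 'bd' -> no
  Pos 8: window 'dc' -> no
  Pos 9: window 'c' -> no
Total matches: 5

5


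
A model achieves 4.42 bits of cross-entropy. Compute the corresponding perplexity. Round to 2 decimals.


Perplexity formula: PP = 2^H
H = 4.42
PP = 2^4.42
Decompose: 2^4.42 = 2^4 * 2^0.42
2^4 = 16, 2^0.42 ~ 1.3379276
PP ~ 16 * 1.3379276 = 21.4068416
Rounded to 2 decimals: 21.41

21.41


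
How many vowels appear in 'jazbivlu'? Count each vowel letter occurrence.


Scanning each character of 'jazbivlu':
  Position 1: 'j' -> consonant (running count: 0)
  Position 2: 'a' -> vowel (running count: 1)
  Position 3: 'z' -> consonant (running count: 1)
  Position 4: 'b' -> consonant (running count: 1)
  Position 5: 'i' -> vowel (running count: 2)
  Position 6: 'v' -> consonant (running count: 2)
  Position 7: 'l' -> consonant (running count: 2)
  Position 8: 'u' -> vowel (running count: 3)
Total vowels: 3

3


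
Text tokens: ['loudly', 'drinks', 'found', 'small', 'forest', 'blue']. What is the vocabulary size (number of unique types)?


Listing all tokens and tracking unique types:
  Token 1: 'loudly' -> NEW (unique so far: 1)
  Token 2: 'drinks' -> NEW (unique so far: 2)
  Token 3: 'found' -> NEW (unique so far: 3)
  Token 4: 'small' -> NEW (unique so far: 4)
  Token 5: 'forest' -> NEW (unique so far: 5)
  Token 6: 'blue' -> NEW (unique so far: 6)
Unique types: ('blue', 'drinks', 'forest', 'found', 'loudly', 'small')
Vocabulary size: 6

6


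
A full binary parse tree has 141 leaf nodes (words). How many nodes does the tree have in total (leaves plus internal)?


Leaf nodes (terminals): 141
Internal nodes = n - 1 = 141 - 1 = 140
Total = leaves + internal = 141 + 140 = 281

281


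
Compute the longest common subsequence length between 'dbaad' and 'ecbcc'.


DP table for LCS of 'dbaad' and 'ecbcc':
       e  c  b  c  c
    0  0  0  0  0  0
  d 0  0  0  0  0  0
  b 0  0  0  1  1  1
  a 0  0  0  1  1  1
  a 0  0  0  1  1  1
  d 0  0  0  1  1  1
LCS: 'b'
LCS length = 1

1


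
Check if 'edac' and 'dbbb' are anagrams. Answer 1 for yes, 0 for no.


Sort characters of 'edac': 'acde'
Sort characters of 'dbbb': 'bbbd'
Sorted forms differ -> they are NOT anagrams
Result: 0

0


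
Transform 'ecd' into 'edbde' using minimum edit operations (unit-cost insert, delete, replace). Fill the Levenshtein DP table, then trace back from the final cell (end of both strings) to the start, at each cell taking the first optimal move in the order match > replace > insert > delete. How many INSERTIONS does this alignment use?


Edit distance = 3. Backtracking from cell (3, 5) with preference match > replace > insert > delete,
then listing the resulting alignment 'ecd' -> 'edbde' left to right:
  Step 1: keep 'e'
  Step 2: insert 'd' [insertion #1]
  Step 3: replace c->b
  Step 4: keep 'd'
  Step 5: insert 'e' [insertion #2]
Total insertions: 2

2


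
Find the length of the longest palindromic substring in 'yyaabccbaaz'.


Scanning 'yyaabccbaaz' for palindromic substrings.
Substring at positions 2-9: 'aabccbaa'.
Check: reverse('aabccbaa') = 'aabccbaa' -> palindrome confirmed.
Neighbouring characters ('y' / 'z') break symmetry, so it cannot extend further.
No longer palindromic substring exists; longest length = 8

8


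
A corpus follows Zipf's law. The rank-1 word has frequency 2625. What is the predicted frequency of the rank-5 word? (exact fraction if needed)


Zipf's law: freq(rank) = f1 / rank
f1 = 2625, rank = 5
freq = 2625 / 5
= 525

525


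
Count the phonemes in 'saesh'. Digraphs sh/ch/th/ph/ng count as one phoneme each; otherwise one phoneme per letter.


Parsing 'saesh' greedily, digraphs first:
  's' -> consonant phoneme (phonemes so far: 1)
  'a' -> vowel phoneme (phonemes so far: 2)
  'e' -> vowel phoneme (phonemes so far: 3)
  'sh' -> digraph (1 consonant phoneme) (phonemes so far: 4)
Total phonemes: 4

4


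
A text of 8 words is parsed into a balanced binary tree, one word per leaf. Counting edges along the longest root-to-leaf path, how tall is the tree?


In a balanced binary tree with n leaves the deepest leaf is ceil(log2(n)) edges below the root.
log2(8) = 3.0000
ceil(3.0000) = 3
height (edges) = 3

3


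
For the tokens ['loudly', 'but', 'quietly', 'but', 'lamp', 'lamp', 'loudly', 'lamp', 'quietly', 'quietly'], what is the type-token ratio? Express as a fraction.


Tokens: 10
Unique types: ('but', 'lamp', 'loudly', 'quietly') = 4
TTR = 4/10
Simplify: divide both by 2 -> 2/5
TTR = 2/5

2/5


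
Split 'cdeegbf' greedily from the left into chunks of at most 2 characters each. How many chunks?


'cdeegbf' has 7 characters.
Chunking with max size 2:
  Chunk 1: 'cd' (positions 0-1)
  Chunk 2: 'ee' (positions 2-3)
  Chunk 3: 'gb' (positions 4-5)
  Chunk 4: 'f' (positions 6-6)
Total chunks: ceil(7 / 2) = 4

4


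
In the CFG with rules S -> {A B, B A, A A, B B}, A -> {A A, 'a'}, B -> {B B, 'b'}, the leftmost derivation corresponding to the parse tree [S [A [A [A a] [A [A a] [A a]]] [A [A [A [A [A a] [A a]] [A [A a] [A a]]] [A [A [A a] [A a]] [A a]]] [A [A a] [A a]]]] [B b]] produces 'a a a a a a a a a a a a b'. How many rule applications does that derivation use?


Every bracketed nonterminal node [X ...] in the tree is produced by exactly one rule application.
Reading the tree off as a leftmost derivation:
  Step 1: S  =>  A B   (applied S -> A B)
  Step 2: A B  =>  A A B   (applied A -> A A)
  Step 3: A A B  =>  A A A B   (applied A -> A A)
  Step 4: A A A B  =>  a A A B   (applied A -> a)
  Step 5: a A A B  =>  a A A A B   (applied A -> A A)
  Step 6: a A A A B  =>  a a A A B   (applied A -> a)
  Step 7: a a A A B  =>  a a a A B   (applied A -> a)
  Step 8: a a a A B  =>  a a a A A B   (applied A -> A A)
  Step 9: a a a A A B  =>  a a a A A A B   (applied A -> A A)
  Step 10: a a a A A A B  =>  a a a A A A A B   (applied A -> A A)
  Step 11: a a a A A A A B  =>  a a a A A A A A B   (applied A -> A A)
  Step 12: a a a A A A A A B  =>  a a a a A A A A B   (applied A -> a)
  Step 13: a a a a A A A A B  =>  a a a a a A A A B   (applied A -> a)
  Step 14: a a a a a A A A B  =>  a a a a a A A A A B   (applied A -> A A)
  Step 15: a a a a a A A A A B  =>  a a a a a a A A A B   (applied A -> a)
  Step 16: a a a a a a A A A B  =>  a a a a a a a A A B   (applied A -> a)
  Step 17: a a a a a a a A A B  =>  a a a a a a a A A A B   (applied A -> A A)
  Step 18: a a a a a a a A A A B  =>  a a a a a a a A A A A B   (applied A -> A A)
  Step 19: a a a a a a a A A A A B  =>  a a a a a a a a A A A B   (applied A -> a)
  Step 20: a a a a a a a a A A A B  =>  a a a a a a a a a A A B   (applied A -> a)
  Step 21: a a a a a a a a a A A B  =>  a a a a a a a a a a A B   (applied A -> a)
  Step 22: a a a a a a a a a a A B  =>  a a a a a a a a a a A A B   (applied A -> A A)
  Step 23: a a a a a a a a a a A A B  =>  a a a a a a a a a a a A B   (applied A -> a)
  Step 24: a a a a a a a a a a a A B  =>  a a a a a a a a a a a a B   (applied A -> a)
  Step 25: a a a a a a a a a a a a B  =>  a a a a a a a a a a a a b   (applied B -> b)
Final yield: a a a a a a a a a a a a b
Total rewrite steps: 25

25
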